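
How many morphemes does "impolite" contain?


Word: "impolite"
Morphemes: im- | polite
Each morpheme carries meaning
= 2 morphemes


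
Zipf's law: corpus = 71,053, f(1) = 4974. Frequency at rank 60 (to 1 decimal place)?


Zipf's law: f(r) = f(1) / r
f(1) = 4974
f(60) = 4974 / 60
= 82.9 occurrences


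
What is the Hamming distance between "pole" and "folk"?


Comparing character by character (same length = 4):
  Pos 0: 'p' vs 'f' !=
  Pos 1: 'o' vs 'o' =
  Pos 2: 'l' vs 'l' =
  Pos 3: 'e' vs 'k' !=
Hamming distance = 2


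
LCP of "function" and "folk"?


Word 1: "function"
Word 2: "folk"
Comparing from start:
  Pos 0: 'f' == 'f'
  Pos 1: 'u' != 'o' (stop)
LCP = "f" (length 1)


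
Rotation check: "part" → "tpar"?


Word: "part", Candidate: "tpar"
Method: check if candidate is substring of word+word
"partpart" contains "tpar"? Yes
Is rotation = Yes


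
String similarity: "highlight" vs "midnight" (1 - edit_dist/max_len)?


Word 1: "highlight" (length 9)
Word 2: "midnight" (length 8)
One optimal edit sequence:
  1. substitute 'h' -> 'm'  (+1)
  2. keep 'i'
  3. delete 'g'  (+1)
  4. substitute 'h' -> 'd'  (+1)
  5. substitute 'l' -> 'n'  (+1)
  6. keep 'i'
  7. keep 'g'
  8. keep 'h'
  9. keep 't'
Edit distance = 4
Max length = max(9, 8) = 9
Similarity = 1 - 4/9
= 0.5556


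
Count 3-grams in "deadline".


Word: "deadline" (length 8)
Number of 3-grams = length - 3 + 1 = 8 - 3 + 1
= 6


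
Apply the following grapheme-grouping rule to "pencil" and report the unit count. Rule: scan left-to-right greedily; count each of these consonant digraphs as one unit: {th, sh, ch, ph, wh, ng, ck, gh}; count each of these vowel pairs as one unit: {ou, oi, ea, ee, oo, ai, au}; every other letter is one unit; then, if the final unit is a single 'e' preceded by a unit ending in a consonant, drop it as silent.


Word: "pencil" (6 letters)
Left-to-right scan:
  (1) 'p' (letter)
  (2) 'e' (letter)
  (3) 'n' (letter)
  (4) 'c' (letter)
  (5) 'i' (letter)
  (6) 'l' (letter)
Units from scan: 6
Sound units = 6 units


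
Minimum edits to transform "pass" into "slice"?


Word 1: "pass" (length 4)
Word 2: "slice" (length 5)
One optimal edit sequence (insert/delete/substitute each cost 1):
  1. insert 's'  (+1)
  2. substitute 'p' -> 'l'  (+1)
  3. substitute 'a' -> 'i'  (+1)
  4. substitute 's' -> 'c'  (+1)
  5. substitute 's' -> 'e'  (+1)
Total edit operations: 5
Edit distance = 5


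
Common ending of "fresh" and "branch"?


Word 1: "fresh"
Word 2: "branch"
Comparing from end:
  Pos -1: 'h' == 'h'
  Pos -2: 's' != 'c' (stop)
LCS = "h" (length 1)


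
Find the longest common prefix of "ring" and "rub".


Word 1: "ring"
Word 2: "rub"
Comparing from start:
  Pos 0: 'r' == 'r'
  Pos 1: 'i' != 'u' (stop)
LCP = "r" (length 1)


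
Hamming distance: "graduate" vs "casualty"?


Comparing character by character (same length = 8):
  Pos 0: 'g' vs 'c' !=
  Pos 1: 'r' vs 'a' !=
  Pos 2: 'a' vs 's' !=
  Pos 3: 'd' vs 'u' !=
  Pos 4: 'u' vs 'a' !=
  Pos 5: 'a' vs 'l' !=
  Pos 6: 't' vs 't' =
  Pos 7: 'e' vs 'y' !=
Hamming distance = 7


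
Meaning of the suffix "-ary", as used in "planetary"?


Suffix: -ary
Example: planetary (planet + -ary)
Meaning = relating to


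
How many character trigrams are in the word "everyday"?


Word: "everyday" (length 8)
Number of 3-grams = length - 3 + 1 = 8 - 3 + 1
= 6


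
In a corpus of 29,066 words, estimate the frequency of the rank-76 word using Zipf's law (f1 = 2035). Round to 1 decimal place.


Zipf's law: f(r) = f(1) / r
f(1) = 2035
f(76) = 2035 / 76
= 26.8 occurrences


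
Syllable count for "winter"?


Word: "winter"
Syllable breakdown: win / ter
Counting: 2 parts
= 2 syllables


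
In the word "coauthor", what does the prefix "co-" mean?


Prefix: co-
Example: coauthor = co- + author
Meaning = together


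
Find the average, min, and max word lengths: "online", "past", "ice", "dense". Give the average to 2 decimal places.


Lengths: "online"=6, "past"=4, "ice"=3, "dense"=5
Sum = 18, Count = 4
Average = 18/4 = 4.50
= avg=4.50, min=3, max=6


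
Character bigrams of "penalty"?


Word: "penalty" (length 7)
Number of bigrams = 7 - 2 + 1 = 6
  Position 0: "pe"
  Position 1: "en"
  Position 2: "na"
  Position 3: "al"
  Position 4: "lt"
  Position 5: "ty"
Bigrams = "pe", "en", "na", "al", "lt", "ty"


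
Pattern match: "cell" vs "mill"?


Pattern of "cell": [0, 1, 2, 2]
Pattern of "mill": [0, 1, 2, 2]
Patterns match
Same pattern = Yes


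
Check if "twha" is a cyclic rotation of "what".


Word: "what", Candidate: "twha"
Method: check if candidate is substring of word+word
"whatwhat" contains "twha"? Yes
Is rotation = Yes


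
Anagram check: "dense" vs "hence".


Word 1: "dense" → sorted: deens
Word 2: "hence" → sorted: ceehn
Same letters? deens != ceehn
Anagram = No


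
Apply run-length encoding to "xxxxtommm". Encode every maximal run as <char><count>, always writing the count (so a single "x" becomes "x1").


String: "xxxxtommm"
Scanning for consecutive runs:
  'x' x 4
  't' x 1
  'o' x 1
  'm' x 3
RLE = "x4t1o1m3"


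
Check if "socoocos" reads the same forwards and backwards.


Word: "socoocos"
Reversed: "socoocos"
Forward == Backward? socoocos == socoocos
Palindrome = Yes


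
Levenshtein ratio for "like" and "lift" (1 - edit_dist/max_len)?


Word 1: "like" (length 4)
Word 2: "lift" (length 4)
One optimal edit sequence:
  1. keep 'l'
  2. keep 'i'
  3. substitute 'k' -> 'f'  (+1)
  4. substitute 'e' -> 't'  (+1)
Edit distance = 2
Max length = max(4, 4) = 4
Similarity = 1 - 2/4
= 0.5000


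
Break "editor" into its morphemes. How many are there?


Word: "editor"
Morphemes: edit + -or
Each morpheme carries meaning
= 2 morphemes


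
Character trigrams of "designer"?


Word: "designer" (length 8)
Number of trigrams = 8 - 3 + 1 = 6
  Position 0: "des"
  Position 1: "esi"
  Position 2: "sig"
  Position 3: "ign"
  Position 4: "gne"
  Position 5: "ner"
Trigrams = "des", "esi", "sig", "ign", "gne", "ner"


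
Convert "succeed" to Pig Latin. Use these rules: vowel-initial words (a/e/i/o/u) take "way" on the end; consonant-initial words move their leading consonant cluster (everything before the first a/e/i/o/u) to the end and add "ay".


Word: "succeed"
Starts with consonant(s) → move to end, add 'ay'
Consonant cluster: "s"
Pig Latin = "ucceedsay"


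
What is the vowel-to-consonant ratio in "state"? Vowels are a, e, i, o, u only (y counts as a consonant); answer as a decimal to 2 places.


Word: "state"
Vowels (a,e,i,o,u): 2
Consonants: 3
Ratio = 2/3
= 0.67


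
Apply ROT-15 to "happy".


Word: "happy"
Shift: 15
Each letter → (letter + shift) mod 26:
  'h' (7) + 15 = 22 → 'w'
  'a' (0) + 15 = 15 → 'p'
  'p' (15) + 15 = 4 → 'e'
  'p' (15) + 15 = 4 → 'e'
  'y' (24) + 15 = 13 → 'n'
Result = "wpeen"


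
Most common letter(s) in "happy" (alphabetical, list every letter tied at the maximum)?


Word: "happy"
Letter counts:
  'a': 1
  'h': 1
  'p': 2
  'y': 1
Maximum count = 2
Most frequent = 'p' (2 times each)


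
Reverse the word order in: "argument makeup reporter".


Original: "argument makeup reporter"
Words (1..n): argument | makeup | reporter
Reversed (n..1): reporter | makeup | argument
Result = "reporter makeup argument"


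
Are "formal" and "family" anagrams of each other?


Word 1: "formal" → sorted: aflmor
Word 2: "family" → sorted: afilmy
Same letters? aflmor != afilmy
Anagram = No


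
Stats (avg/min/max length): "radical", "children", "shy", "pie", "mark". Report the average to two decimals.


Lengths: "radical"=7, "children"=8, "shy"=3, "pie"=3, "mark"=4
Sum = 25, Count = 5
Average = 25/5 = 5.00
= avg=5.00, min=3, max=8


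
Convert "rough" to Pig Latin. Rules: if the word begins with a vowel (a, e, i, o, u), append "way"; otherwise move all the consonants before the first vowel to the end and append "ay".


Word: "rough"
Starts with consonant(s) → move to end, add 'ay'
Consonant cluster: "r"
Pig Latin = "oughray"


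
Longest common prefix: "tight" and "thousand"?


Word 1: "tight"
Word 2: "thousand"
Comparing from start:
  Pos 0: 't' == 't'
  Pos 1: 'i' != 'h' (stop)
LCP = "t" (length 1)


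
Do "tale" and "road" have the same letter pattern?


Pattern of "tale": [0, 1, 2, 3]
Pattern of "road": [0, 1, 2, 3]
Patterns match
Same pattern = Yes


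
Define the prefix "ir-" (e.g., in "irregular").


Prefix: ir-
As in: irregular -> ir- + regular
Meaning = not


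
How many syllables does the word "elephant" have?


Word: "elephant"
Syllable breakdown: el-e-phant
Counting: 3 parts
= 3 syllables


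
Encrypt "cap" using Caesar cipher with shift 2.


Word: "cap"
Shift: 2
Each letter → (letter + shift) mod 26:
  'c' (2) + 2 = 4 → 'e'
  'a' (0) + 2 = 2 → 'c'
  'p' (15) + 2 = 17 → 'r'
Result = "ecr"


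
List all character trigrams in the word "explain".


Word: "explain" (length 7)
Number of trigrams = 7 - 3 + 1 = 5
  Position 0: "exp"
  Position 1: "xpl"
  Position 2: "pla"
  Position 3: "lai"
  Position 4: "ain"
Trigrams = "exp", "xpl", "pla", "lai", "ain"


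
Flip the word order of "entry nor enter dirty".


Original: "entry nor enter dirty"
Words (1..n): entry | nor | enter | dirty
Reversed (n..1): dirty | enter | nor | entry
Result = "dirty enter nor entry"


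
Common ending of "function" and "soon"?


Word 1: "function"
Word 2: "soon"
Comparing from end:
  Pos -1: 'n' == 'n'
  Pos -2: 'o' == 'o'
  Pos -3: 'i' != 'o' (stop)
LCS = "on" (length 2)


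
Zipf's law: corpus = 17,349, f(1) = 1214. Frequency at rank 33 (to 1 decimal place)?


Zipf's law: f(r) = f(1) / r
f(1) = 1214
f(33) = 1214 / 33
= 36.8 occurrences


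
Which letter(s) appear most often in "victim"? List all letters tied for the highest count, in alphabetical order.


Word: "victim"
Letter counts:
  'c': 1
  'i': 2
  'm': 1
  't': 1
  'v': 1
Maximum count = 2
Most frequent = 'i' (2 times each)


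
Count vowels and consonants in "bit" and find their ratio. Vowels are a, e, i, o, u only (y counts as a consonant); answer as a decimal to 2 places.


Word: "bit"
Vowels (a,e,i,o,u): 1
Consonants: 2
Ratio = 1/2
= 0.50


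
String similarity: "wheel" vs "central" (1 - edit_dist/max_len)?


Word 1: "wheel" (length 5)
Word 2: "central" (length 7)
One optimal edit sequence:
  1. insert 'c'  (+1)
  2. insert 'e'  (+1)
  3. substitute 'w' -> 'n'  (+1)
  4. substitute 'h' -> 't'  (+1)
  5. substitute 'e' -> 'r'  (+1)
  6. substitute 'e' -> 'a'  (+1)
  7. keep 'l'
Edit distance = 6
Max length = max(5, 7) = 7
Similarity = 1 - 6/7
= 0.1429


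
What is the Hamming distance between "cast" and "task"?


Comparing character by character (same length = 4):
  Pos 0: 'c' vs 't' !=
  Pos 1: 'a' vs 'a' =
  Pos 2: 's' vs 's' =
  Pos 3: 't' vs 'k' !=
Hamming distance = 2


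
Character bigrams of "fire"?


Word: "fire" (length 4)
Number of bigrams = 4 - 2 + 1 = 3
  Position 0: "fi"
  Position 1: "ir"
  Position 2: "re"
Bigrams = "fi", "ir", "re"


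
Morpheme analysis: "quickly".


Word: "quickly"
Morphemes: quick / -ly
Each morpheme carries meaning
= 2 morphemes


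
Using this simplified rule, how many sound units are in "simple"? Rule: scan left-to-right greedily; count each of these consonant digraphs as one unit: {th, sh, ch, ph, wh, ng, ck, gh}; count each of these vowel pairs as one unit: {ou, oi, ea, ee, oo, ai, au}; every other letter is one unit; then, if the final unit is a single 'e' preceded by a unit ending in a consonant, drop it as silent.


Word: "simple" (6 letters)
Left-to-right scan:
  1. 's' (letter)
  2. 'i' (letter)
  3. 'm' (letter)
  4. 'p' (letter)
  5. 'l' (letter)
  6. 'e' (letter)
Units from scan: 6
Final unit is 'e' after a consonant -> drop as silent (-1)
Sound units = 5 units


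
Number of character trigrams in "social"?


Word: "social" (length 6)
Number of 3-grams = length - 3 + 1 = 6 - 3 + 1
= 4


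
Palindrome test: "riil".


Word: "riil"
Reversed: "liir"
Forward == Backward? riil != liir
Palindrome = No


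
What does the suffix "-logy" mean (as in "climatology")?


Suffix: -logy
As in: climatology -> climate + -logy, with a spelling change
Meaning = study of


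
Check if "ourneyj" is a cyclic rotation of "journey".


Word: "journey", Candidate: "ourneyj"
Method: check if candidate is substring of word+word
"journeyjourney" contains "ourneyj"? Yes
Is rotation = Yes


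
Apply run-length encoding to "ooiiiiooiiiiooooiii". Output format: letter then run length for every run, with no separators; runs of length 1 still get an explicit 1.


String: "ooiiiiooiiiiooooiii"
Scanning for consecutive runs:
  'o' x 2
  'i' x 4
  'o' x 2
  'i' x 4
  'o' x 4
  'i' x 3
RLE = "o2i4o2i4o4i3"


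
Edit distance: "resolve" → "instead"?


Word 1: "resolve" (length 7)
Word 2: "instead" (length 7)
One optimal edit sequence (insert/delete/substitute each cost 1):
  1. substitute 'r' -> 'i'  (+1)
  2. substitute 'e' -> 'n'  (+1)
  3. keep 's'
  4. substitute 'o' -> 't'  (+1)
  5. substitute 'l' -> 'e'  (+1)
  6. substitute 'v' -> 'a'  (+1)
  7. substitute 'e' -> 'd'  (+1)
Total edit operations: 6
Edit distance = 6


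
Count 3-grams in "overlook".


Word: "overlook" (length 8)
Number of 3-grams = length - 3 + 1 = 8 - 3 + 1
= 6


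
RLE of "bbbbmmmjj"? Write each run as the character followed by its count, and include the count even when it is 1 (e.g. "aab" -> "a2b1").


String: "bbbbmmmjj"
Scanning for consecutive runs:
  'b' x 4
  'm' x 3
  'j' x 2
RLE = "b4m3j2"


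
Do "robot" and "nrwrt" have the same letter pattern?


Pattern of "robot": [0, 1, 2, 1, 3]
Pattern of "nrwrt": [0, 1, 2, 1, 3]
Patterns match
Same pattern = Yes


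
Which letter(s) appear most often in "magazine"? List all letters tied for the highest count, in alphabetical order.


Word: "magazine"
Letter counts:
  'a': 2
  'e': 1
  'g': 1
  'i': 1
  'm': 1
  'n': 1
  'z': 1
Maximum count = 2
Most frequent = 'a' (2 times each)


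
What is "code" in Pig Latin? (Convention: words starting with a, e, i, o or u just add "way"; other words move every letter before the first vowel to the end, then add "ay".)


Word: "code"
Starts with consonant(s) → move to end, add 'ay'
Consonant cluster: "c"
Pig Latin = "odecay"


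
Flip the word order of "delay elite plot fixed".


Original: "delay elite plot fixed"
Words (1..n): delay | elite | plot | fixed
Reversed (n..1): fixed | plot | elite | delay
Result = "fixed plot elite delay"


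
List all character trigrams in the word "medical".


Word: "medical" (length 7)
Number of trigrams = 7 - 3 + 1 = 5
  Position 0: "med"
  Position 1: "edi"
  Position 2: "dic"
  Position 3: "ica"
  Position 4: "cal"
Trigrams = "med", "edi", "dic", "ica", "cal"


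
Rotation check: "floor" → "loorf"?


Word: "floor", Candidate: "loorf"
Method: check if candidate is substring of word+word
"floorfloor" contains "loorf"? Yes
Is rotation = Yes


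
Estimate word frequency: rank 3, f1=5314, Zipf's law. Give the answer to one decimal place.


Zipf's law: f(r) = f(1) / r
f(1) = 5314
f(3) = 5314 / 3
= 1771.3 occurrences


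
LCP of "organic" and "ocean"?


Word 1: "organic"
Word 2: "ocean"
Comparing from start:
  Pos 0: 'o' == 'o'
  Pos 1: 'r' != 'c' (stop)
LCP = "o" (length 1)


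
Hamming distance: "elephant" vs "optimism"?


Comparing character by character (same length = 8):
  Pos 0: 'e' vs 'o' !=
  Pos 1: 'l' vs 'p' !=
  Pos 2: 'e' vs 't' !=
  Pos 3: 'p' vs 'i' !=
  Pos 4: 'h' vs 'm' !=
  Pos 5: 'a' vs 'i' !=
  Pos 6: 'n' vs 's' !=
  Pos 7: 't' vs 'm' !=
Hamming distance = 8


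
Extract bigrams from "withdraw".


Word: "withdraw" (length 8)
Number of bigrams = 8 - 2 + 1 = 7
  Position 0: "wi"
  Position 1: "it"
  Position 2: "th"
  Position 3: "hd"
  Position 4: "dr"
  Position 5: "ra"
  Position 6: "aw"
Bigrams = "wi", "it", "th", "hd", "dr", "ra", "aw"


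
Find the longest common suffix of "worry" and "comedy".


Word 1: "worry"
Word 2: "comedy"
Comparing from end:
  Pos -1: 'y' == 'y'
  Pos -2: 'r' != 'd' (stop)
LCS = "y" (length 1)


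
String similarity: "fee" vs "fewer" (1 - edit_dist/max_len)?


Word 1: "fee" (length 3)
Word 2: "fewer" (length 5)
One optimal edit sequence:
  1. keep 'f'
  2. keep 'e'
  3. insert 'w'  (+1)
  4. keep 'e'
  5. insert 'r'  (+1)
Edit distance = 2
Max length = max(3, 5) = 5
Similarity = 1 - 2/5
= 0.6000


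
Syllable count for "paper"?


Word: "paper"
Syllable breakdown: pa · per
Counting: 2 parts
= 2 syllables


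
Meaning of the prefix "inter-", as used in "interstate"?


Prefix: inter-
As in: interstate -> inter- + state
Meaning = between


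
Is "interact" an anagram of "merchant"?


Word 1: "merchant" → sorted: acehmnrt
Word 2: "interact" → sorted: aceinrtt
Same letters? acehmnrt != aceinrtt
Anagram = No


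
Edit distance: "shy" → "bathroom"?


Word 1: "shy" (length 3)
Word 2: "bathroom" (length 8)
One optimal edit sequence (insert/delete/substitute each cost 1):
  1. insert 'b'  (+1)
  2. insert 'a'  (+1)
  3. substitute 's' -> 't'  (+1)
  4. keep 'h'
  5. insert 'r'  (+1)
  6. insert 'o'  (+1)
  7. insert 'o'  (+1)
  8. substitute 'y' -> 'm'  (+1)
Total edit operations: 7
Edit distance = 7


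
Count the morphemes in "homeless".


Word: "homeless"
Morphemes: home | -less
Each morpheme carries meaning
= 2 morphemes


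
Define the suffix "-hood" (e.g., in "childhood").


Suffix: -hood
Example: childhood = child + -hood
Meaning = state / condition


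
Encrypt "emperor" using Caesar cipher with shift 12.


Word: "emperor"
Shift: 12
Each letter → (letter + shift) mod 26:
  'e' (4) + 12 = 16 → 'q'
  'm' (12) + 12 = 24 → 'y'
  'p' (15) + 12 = 1 → 'b'
  'e' (4) + 12 = 16 → 'q'
  'r' (17) + 12 = 3 → 'd'
  'o' (14) + 12 = 0 → 'a'
  'r' (17) + 12 = 3 → 'd'
Result = "qybqdad"


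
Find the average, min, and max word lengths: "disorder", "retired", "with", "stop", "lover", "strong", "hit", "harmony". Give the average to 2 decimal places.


Lengths: "disorder"=8, "retired"=7, "with"=4, "stop"=4, "lover"=5, "strong"=6, "hit"=3, "harmony"=7
Sum = 44, Count = 8
Average = 44/8 = 5.50
= avg=5.50, min=3, max=8


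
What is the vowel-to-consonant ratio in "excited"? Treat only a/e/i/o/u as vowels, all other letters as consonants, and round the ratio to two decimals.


Word: "excited"
Vowels (a,e,i,o,u): 3
Consonants: 4
Ratio = 3/4
= 0.75


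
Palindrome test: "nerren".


Word: "nerren"
Reversed: "nerren"
Forward == Backward? nerren == nerren
Palindrome = Yes


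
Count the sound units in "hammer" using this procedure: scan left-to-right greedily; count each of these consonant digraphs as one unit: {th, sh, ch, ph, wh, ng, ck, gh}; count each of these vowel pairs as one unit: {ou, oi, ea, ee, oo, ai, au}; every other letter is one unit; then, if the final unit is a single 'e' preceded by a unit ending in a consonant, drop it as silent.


Word: "hammer" (6 letters)
Left-to-right scan:
  [1] 'h' (letter)
  [2] 'a' (letter)
  [3] 'm' (letter)
  [4] 'm' (letter)
  [5] 'e' (letter)
  [6] 'r' (letter)
Units from scan: 6
Sound units = 6 units


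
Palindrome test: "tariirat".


Word: "tariirat"
Reversed: "tariirat"
Forward == Backward? tariirat == tariirat
Palindrome = Yes


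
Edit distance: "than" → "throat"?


Word 1: "than" (length 4)
Word 2: "throat" (length 6)
One optimal edit sequence (insert/delete/substitute each cost 1):
  1. keep 't'
  2. keep 'h'
  3. insert 'r'  (+1)
  4. insert 'o'  (+1)
  5. keep 'a'
  6. substitute 'n' -> 't'  (+1)
Total edit operations: 3
Edit distance = 3


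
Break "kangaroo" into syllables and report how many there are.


Word: "kangaroo"
Syllable breakdown: kan-ga-roo
Counting: 3 parts
= 3 syllables


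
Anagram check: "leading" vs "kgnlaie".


Word 1: "leading" → sorted: adegiln
Word 2: "kgnlaie" → sorted: aegikln
Same letters? adegiln != aegikln
Anagram = No


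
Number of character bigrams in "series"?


Word: "series" (length 6)
Number of 2-grams = length - 2 + 1 = 6 - 2 + 1
= 5


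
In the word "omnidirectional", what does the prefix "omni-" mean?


Prefix: omni-
Example: omnidirectional (omni- + directional)
Meaning = all


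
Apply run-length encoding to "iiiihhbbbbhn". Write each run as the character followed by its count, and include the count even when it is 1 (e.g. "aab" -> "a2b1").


String: "iiiihhbbbbhn"
Scanning for consecutive runs:
  'i' x 4
  'h' x 2
  'b' x 4
  'h' x 1
  'n' x 1
RLE = "i4h2b4h1n1"


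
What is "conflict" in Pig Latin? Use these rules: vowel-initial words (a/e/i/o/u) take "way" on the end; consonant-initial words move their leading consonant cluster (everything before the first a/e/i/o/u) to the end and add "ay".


Word: "conflict"
Starts with consonant(s) → move to end, add 'ay'
Consonant cluster: "c"
Pig Latin = "onflictcay"


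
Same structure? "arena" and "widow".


Pattern of "arena": [0, 1, 2, 3, 0]
Pattern of "widow": [0, 1, 2, 3, 0]
Patterns match
Same pattern = Yes


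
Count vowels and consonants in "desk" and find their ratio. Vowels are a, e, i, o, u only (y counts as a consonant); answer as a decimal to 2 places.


Word: "desk"
Vowels (a,e,i,o,u): 1
Consonants: 3
Ratio = 1/3
= 0.33


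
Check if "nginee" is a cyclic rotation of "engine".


Word: "engine", Candidate: "nginee"
Method: check if candidate is substring of word+word
"engineengine" contains "nginee"? Yes
Is rotation = Yes


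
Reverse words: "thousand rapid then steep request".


Original: "thousand rapid then steep request"
Words (1..n): thousand | rapid | then | steep | request
Reversed (n..1): request | steep | then | rapid | thousand
Result = "request steep then rapid thousand"


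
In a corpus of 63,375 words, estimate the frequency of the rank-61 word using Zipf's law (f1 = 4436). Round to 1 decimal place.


Zipf's law: f(r) = f(1) / r
f(1) = 4436
f(61) = 4436 / 61
= 72.7 occurrences


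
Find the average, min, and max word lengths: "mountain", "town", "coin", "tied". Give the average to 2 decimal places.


Lengths: "mountain"=8, "town"=4, "coin"=4, "tied"=4
Sum = 20, Count = 4
Average = 20/4 = 5.00
= avg=5.00, min=4, max=8


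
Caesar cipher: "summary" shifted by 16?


Word: "summary"
Shift: 16
Each letter → (letter + shift) mod 26:
  's' (18) + 16 = 8 → 'i'
  'u' (20) + 16 = 10 → 'k'
  'm' (12) + 16 = 2 → 'c'
  'm' (12) + 16 = 2 → 'c'
  'a' (0) + 16 = 16 → 'q'
  'r' (17) + 16 = 7 → 'h'
  'y' (24) + 16 = 14 → 'o'
Result = "ikccqho"


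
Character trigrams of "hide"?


Word: "hide" (length 4)
Number of trigrams = 4 - 3 + 1 = 2
  Position 0: "hid"
  Position 1: "ide"
Trigrams = "hid", "ide"


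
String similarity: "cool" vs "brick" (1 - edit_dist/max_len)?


Word 1: "cool" (length 4)
Word 2: "brick" (length 5)
One optimal edit sequence:
  1. insert 'b'  (+1)
  2. substitute 'c' -> 'r'  (+1)
  3. substitute 'o' -> 'i'  (+1)
  4. substitute 'o' -> 'c'  (+1)
  5. substitute 'l' -> 'k'  (+1)
Edit distance = 5
Max length = max(4, 5) = 5
Similarity = 1 - 5/5
= 0.0000


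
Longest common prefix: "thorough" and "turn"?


Word 1: "thorough"
Word 2: "turn"
Comparing from start:
  Pos 0: 't' == 't'
  Pos 1: 'h' != 'u' (stop)
LCP = "t" (length 1)


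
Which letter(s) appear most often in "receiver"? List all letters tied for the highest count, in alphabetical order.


Word: "receiver"
Letter counts:
  'c': 1
  'e': 3
  'i': 1
  'r': 2
  'v': 1
Maximum count = 3
Most frequent = 'e' (3 times each)


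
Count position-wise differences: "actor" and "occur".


Comparing character by character (same length = 5):
  Pos 0: 'a' vs 'o' !=
  Pos 1: 'c' vs 'c' =
  Pos 2: 't' vs 'c' !=
  Pos 3: 'o' vs 'u' !=
  Pos 4: 'r' vs 'r' =
Hamming distance = 3


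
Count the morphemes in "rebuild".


Word: "rebuild"
Morphemes: re- | build
Each morpheme carries meaning
= 2 morphemes


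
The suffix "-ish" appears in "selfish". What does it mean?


Suffix: -ish
Example: selfish = self + -ish
Meaning = somewhat / having the qualities of


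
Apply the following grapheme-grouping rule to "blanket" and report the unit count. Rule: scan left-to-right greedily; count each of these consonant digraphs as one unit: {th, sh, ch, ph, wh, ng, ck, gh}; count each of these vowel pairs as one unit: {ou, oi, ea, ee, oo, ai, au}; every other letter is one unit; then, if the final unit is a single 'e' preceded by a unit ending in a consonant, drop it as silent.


Word: "blanket" (7 letters)
Left-to-right scan:
  1. 'b' (letter)
  2. 'l' (letter)
  3. 'a' (letter)
  4. 'n' (letter)
  5. 'k' (letter)
  6. 'e' (letter)
  7. 't' (letter)
Units from scan: 7
Sound units = 7 units


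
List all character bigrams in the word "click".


Word: "click" (length 5)
Number of bigrams = 5 - 2 + 1 = 4
  Position 0: "cl"
  Position 1: "li"
  Position 2: "ic"
  Position 3: "ck"
Bigrams = "cl", "li", "ic", "ck"


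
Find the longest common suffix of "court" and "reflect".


Word 1: "court"
Word 2: "reflect"
Comparing from end:
  Pos -1: 't' == 't'
  Pos -2: 'r' != 'c' (stop)
LCS = "t" (length 1)


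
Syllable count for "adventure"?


Word: "adventure"
Syllable breakdown: ad · ven · ture
Counting: 3 parts
= 3 syllables


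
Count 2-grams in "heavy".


Word: "heavy" (length 5)
Number of 2-grams = length - 2 + 1 = 5 - 2 + 1
= 4


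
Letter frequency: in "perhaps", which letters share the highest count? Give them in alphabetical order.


Word: "perhaps"
Letter counts:
  'a': 1
  'e': 1
  'h': 1
  'p': 2
  'r': 1
  's': 1
Maximum count = 2
Most frequent = 'p' (2 times each)


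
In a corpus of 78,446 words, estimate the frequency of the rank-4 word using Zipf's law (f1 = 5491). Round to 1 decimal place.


Zipf's law: f(r) = f(1) / r
f(1) = 5491
f(4) = 5491 / 4
= 1372.8 occurrences


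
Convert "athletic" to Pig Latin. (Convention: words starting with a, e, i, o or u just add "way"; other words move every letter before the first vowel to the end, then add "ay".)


Word: "athletic"
Starts with vowel → add 'way'
Pig Latin = "athleticway"


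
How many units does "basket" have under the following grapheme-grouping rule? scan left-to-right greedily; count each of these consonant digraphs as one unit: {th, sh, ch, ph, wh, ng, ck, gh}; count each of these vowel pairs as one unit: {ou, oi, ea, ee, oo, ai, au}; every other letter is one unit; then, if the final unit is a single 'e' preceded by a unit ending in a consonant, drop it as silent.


Word: "basket" (6 letters)
Left-to-right scan:
  (1) 'b' (letter)
  (2) 'a' (letter)
  (3) 's' (letter)
  (4) 'k' (letter)
  (5) 'e' (letter)
  (6) 't' (letter)
Units from scan: 6
Sound units = 6 units


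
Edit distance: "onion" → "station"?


Word 1: "onion" (length 5)
Word 2: "station" (length 7)
One optimal edit sequence (insert/delete/substitute each cost 1):
  1. insert 's'  (+1)
  2. insert 't'  (+1)
  3. substitute 'o' -> 'a'  (+1)
  4. substitute 'n' -> 't'  (+1)
  5. keep 'i'
  6. keep 'o'
  7. keep 'n'
Total edit operations: 4
Edit distance = 4


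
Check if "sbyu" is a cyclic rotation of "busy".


Word: "busy", Candidate: "sbyu"
Method: check if candidate is substring of word+word
"busybusy" contains "sbyu"? No
Is rotation = No


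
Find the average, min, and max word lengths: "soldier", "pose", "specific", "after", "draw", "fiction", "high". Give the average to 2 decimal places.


Lengths: "soldier"=7, "pose"=4, "specific"=8, "after"=5, "draw"=4, "fiction"=7, "high"=4
Sum = 39, Count = 7
Average = 39/7 = 5.57
= avg=5.57, min=4, max=8


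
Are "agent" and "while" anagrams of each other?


Word 1: "agent" → sorted: aegnt
Word 2: "while" → sorted: ehilw
Same letters? aegnt != ehilw
Anagram = No


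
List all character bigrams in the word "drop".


Word: "drop" (length 4)
Number of bigrams = 4 - 2 + 1 = 3
  Position 0: "dr"
  Position 1: "ro"
  Position 2: "op"
Bigrams = "dr", "ro", "op"


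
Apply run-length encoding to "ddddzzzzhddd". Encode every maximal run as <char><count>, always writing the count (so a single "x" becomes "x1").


String: "ddddzzzzhddd"
Scanning for consecutive runs:
  'd' x 4
  'z' x 4
  'h' x 1
  'd' x 3
RLE = "d4z4h1d3"


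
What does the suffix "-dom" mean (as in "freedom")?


Suffix: -dom
As in: freedom -> free + -dom
Meaning = state / realm


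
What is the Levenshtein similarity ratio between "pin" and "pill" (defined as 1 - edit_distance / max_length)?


Word 1: "pin" (length 3)
Word 2: "pill" (length 4)
One optimal edit sequence:
  1. keep 'p'
  2. keep 'i'
  3. insert 'l'  (+1)
  4. substitute 'n' -> 'l'  (+1)
Edit distance = 2
Max length = max(3, 4) = 4
Similarity = 1 - 2/4
= 0.5000


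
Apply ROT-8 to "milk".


Word: "milk"
Shift: 8
Each letter → (letter + shift) mod 26:
  'm' (12) + 8 = 20 → 'u'
  'i' (8) + 8 = 16 → 'q'
  'l' (11) + 8 = 19 → 't'
  'k' (10) + 8 = 18 → 's'
Result = "uqts"


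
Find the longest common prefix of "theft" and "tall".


Word 1: "theft"
Word 2: "tall"
Comparing from start:
  Pos 0: 't' == 't'
  Pos 1: 'h' != 'a' (stop)
LCP = "t" (length 1)


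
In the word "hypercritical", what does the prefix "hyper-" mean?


Prefix: hyper-
As in: hypercritical -> hyper- + critical
Meaning = over / excessive


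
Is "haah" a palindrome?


Word: "haah"
Reversed: "haah"
Forward == Backward? haah == haah
Palindrome = Yes


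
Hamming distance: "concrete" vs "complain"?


Comparing character by character (same length = 8):
  Pos 0: 'c' vs 'c' =
  Pos 1: 'o' vs 'o' =
  Pos 2: 'n' vs 'm' !=
  Pos 3: 'c' vs 'p' !=
  Pos 4: 'r' vs 'l' !=
  Pos 5: 'e' vs 'a' !=
  Pos 6: 't' vs 'i' !=
  Pos 7: 'e' vs 'n' !=
Hamming distance = 6


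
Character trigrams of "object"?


Word: "object" (length 6)
Number of trigrams = 6 - 3 + 1 = 4
  Position 0: "obj"
  Position 1: "bje"
  Position 2: "jec"
  Position 3: "ect"
Trigrams = "obj", "bje", "jec", "ect"


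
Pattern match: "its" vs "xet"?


Pattern of "its": [0, 1, 2]
Pattern of "xet": [0, 1, 2]
Patterns match
Same pattern = Yes


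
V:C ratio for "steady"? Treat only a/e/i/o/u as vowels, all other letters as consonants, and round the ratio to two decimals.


Word: "steady"
Vowels (a,e,i,o,u): 2
Consonants: 4
Ratio = 2/4
= 0.50


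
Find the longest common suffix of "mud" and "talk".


Word 1: "mud"
Word 2: "talk"
Comparing from end:
  Pos -1: 'd' != 'k' (stop)
LCS = "" (length 0)


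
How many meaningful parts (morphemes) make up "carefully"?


Word: "carefully"
Morphemes: care / -ful / -ly
Each morpheme carries meaning
= 3 morphemes


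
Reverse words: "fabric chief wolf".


Original: "fabric chief wolf"
Words (1..n): fabric | chief | wolf
Reversed (n..1): wolf | chief | fabric
Result = "wolf chief fabric"


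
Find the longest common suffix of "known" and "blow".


Word 1: "known"
Word 2: "blow"
Comparing from end:
  Pos -1: 'n' != 'w' (stop)
LCS = "" (length 0)


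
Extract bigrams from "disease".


Word: "disease" (length 7)
Number of bigrams = 7 - 2 + 1 = 6
  Position 0: "di"
  Position 1: "is"
  Position 2: "se"
  Position 3: "ea"
  Position 4: "as"
  Position 5: "se"
Bigrams = "di", "is", "se", "ea", "as", "se"


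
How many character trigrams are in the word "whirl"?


Word: "whirl" (length 5)
Number of 3-grams = length - 3 + 1 = 5 - 3 + 1
= 3


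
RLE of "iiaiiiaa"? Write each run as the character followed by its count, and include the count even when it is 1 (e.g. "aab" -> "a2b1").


String: "iiaiiiaa"
Scanning for consecutive runs:
  'i' x 2
  'a' x 1
  'i' x 3
  'a' x 2
RLE = "i2a1i3a2"


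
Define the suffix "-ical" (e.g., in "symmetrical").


Suffix: -ical
Example: symmetrical = symmetry + -ical, with a spelling change
Meaning = relating to


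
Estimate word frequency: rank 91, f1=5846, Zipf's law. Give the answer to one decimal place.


Zipf's law: f(r) = f(1) / r
f(1) = 5846
f(91) = 5846 / 91
= 64.2 occurrences


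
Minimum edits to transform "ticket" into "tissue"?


Word 1: "ticket" (length 6)
Word 2: "tissue" (length 6)
One optimal edit sequence (insert/delete/substitute each cost 1):
  1. keep 't'
  2. keep 'i'
  3. substitute 'c' -> 's'  (+1)
  4. substitute 'k' -> 's'  (+1)
  5. substitute 'e' -> 'u'  (+1)
  6. substitute 't' -> 'e'  (+1)
Total edit operations: 4
Edit distance = 4


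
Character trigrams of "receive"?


Word: "receive" (length 7)
Number of trigrams = 7 - 3 + 1 = 5
  Position 0: "rec"
  Position 1: "ece"
  Position 2: "cei"
  Position 3: "eiv"
  Position 4: "ive"
Trigrams = "rec", "ece", "cei", "eiv", "ive"


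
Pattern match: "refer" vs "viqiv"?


Pattern of "refer": [0, 1, 2, 1, 0]
Pattern of "viqiv": [0, 1, 2, 1, 0]
Patterns match
Same pattern = Yes


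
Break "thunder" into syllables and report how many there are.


Word: "thunder"
Syllable breakdown: thun-der
Counting: 2 parts
= 2 syllables


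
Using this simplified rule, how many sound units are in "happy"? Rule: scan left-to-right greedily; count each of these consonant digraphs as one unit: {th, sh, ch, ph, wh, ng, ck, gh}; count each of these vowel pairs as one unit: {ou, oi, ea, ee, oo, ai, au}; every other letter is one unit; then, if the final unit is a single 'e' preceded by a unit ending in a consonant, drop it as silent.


Word: "happy" (5 letters)
Left-to-right scan:
  (1) 'h' (letter)
  (2) 'a' (letter)
  (3) 'p' (letter)
  (4) 'p' (letter)
  (5) 'y' (letter)
Units from scan: 5
Sound units = 5 units


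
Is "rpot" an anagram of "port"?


Word 1: "port" → sorted: oprt
Word 2: "rpot" → sorted: oprt
Same letters? oprt == oprt
Anagram = Yes


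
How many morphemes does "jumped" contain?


Word: "jumped"
Morphemes: jump / -ed
Each morpheme carries meaning
= 2 morphemes


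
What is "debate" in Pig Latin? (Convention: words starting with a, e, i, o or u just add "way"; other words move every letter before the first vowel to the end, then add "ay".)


Word: "debate"
Starts with consonant(s) → move to end, add 'ay'
Consonant cluster: "d"
Pig Latin = "ebateday"


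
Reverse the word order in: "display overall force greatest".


Original: "display overall force greatest"
Words (1..n): display | overall | force | greatest
Reversed (n..1): greatest | force | overall | display
Result = "greatest force overall display"


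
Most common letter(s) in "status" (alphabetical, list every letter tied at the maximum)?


Word: "status"
Letter counts:
  'a': 1
  's': 2
  't': 2
  'u': 1
Maximum count = 2
Most frequent = 's', 't' (2 times each)


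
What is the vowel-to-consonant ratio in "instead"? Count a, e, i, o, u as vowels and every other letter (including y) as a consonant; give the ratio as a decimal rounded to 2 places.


Word: "instead"
Vowels (a,e,i,o,u): 3
Consonants: 4
Ratio = 3/4
= 0.75


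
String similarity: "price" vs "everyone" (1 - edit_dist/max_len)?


Word 1: "price" (length 5)
Word 2: "everyone" (length 8)
One optimal edit sequence:
  1. insert 'e'  (+1)
  2. insert 'v'  (+1)
  3. substitute 'p' -> 'e'  (+1)
  4. keep 'r'
  5. insert 'y'  (+1)
  6. substitute 'i' -> 'o'  (+1)
  7. substitute 'c' -> 'n'  (+1)
  8. keep 'e'
Edit distance = 6
Max length = max(5, 8) = 8
Similarity = 1 - 6/8
= 0.2500


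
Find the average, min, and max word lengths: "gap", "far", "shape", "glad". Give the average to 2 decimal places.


Lengths: "gap"=3, "far"=3, "shape"=5, "glad"=4
Sum = 15, Count = 4
Average = 15/4 = 3.75
= avg=3.75, min=3, max=5


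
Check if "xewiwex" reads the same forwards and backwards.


Word: "xewiwex"
Reversed: "xewiwex"
Forward == Backward? xewiwex == xewiwex
Palindrome = Yes


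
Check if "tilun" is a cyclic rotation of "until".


Word: "until", Candidate: "tilun"
Method: check if candidate is substring of word+word
"untiluntil" contains "tilun"? Yes
Is rotation = Yes


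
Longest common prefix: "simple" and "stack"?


Word 1: "simple"
Word 2: "stack"
Comparing from start:
  Pos 0: 's' == 's'
  Pos 1: 'i' != 't' (stop)
LCP = "s" (length 1)


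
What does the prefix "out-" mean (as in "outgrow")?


Prefix: out-
Example: outgrow (out- + grow)
Meaning = surpass


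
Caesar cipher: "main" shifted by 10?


Word: "main"
Shift: 10
Each letter → (letter + shift) mod 26:
  'm' (12) + 10 = 22 → 'w'
  'a' (0) + 10 = 10 → 'k'
  'i' (8) + 10 = 18 → 's'
  'n' (13) + 10 = 23 → 'x'
Result = "wksx"


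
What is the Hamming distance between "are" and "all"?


Comparing character by character (same length = 3):
  Pos 0: 'a' vs 'a' =
  Pos 1: 'r' vs 'l' !=
  Pos 2: 'e' vs 'l' !=
Hamming distance = 2


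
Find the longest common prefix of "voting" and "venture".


Word 1: "voting"
Word 2: "venture"
Comparing from start:
  Pos 0: 'v' == 'v'
  Pos 1: 'o' != 'e' (stop)
LCP = "v" (length 1)


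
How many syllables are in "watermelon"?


Word: "watermelon"
Syllable breakdown: wa | ter | mel | on
Counting: 4 parts
= 4 syllables


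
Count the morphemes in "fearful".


Word: "fearful"
Morphemes: fear / -ful
Each morpheme carries meaning
= 2 morphemes


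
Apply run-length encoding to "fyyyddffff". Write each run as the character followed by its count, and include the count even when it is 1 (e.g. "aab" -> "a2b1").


String: "fyyyddffff"
Scanning for consecutive runs:
  'f' x 1
  'y' x 3
  'd' x 2
  'f' x 4
RLE = "f1y3d2f4"


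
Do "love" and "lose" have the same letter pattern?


Pattern of "love": [0, 1, 2, 3]
Pattern of "lose": [0, 1, 2, 3]
Patterns match
Same pattern = Yes


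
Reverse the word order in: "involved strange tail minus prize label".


Original: "involved strange tail minus prize label"
Words (1..n): involved | strange | tail | minus | prize | label
Reversed (n..1): label | prize | minus | tail | strange | involved
Result = "label prize minus tail strange involved"


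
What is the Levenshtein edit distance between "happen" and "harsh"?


Word 1: "happen" (length 6)
Word 2: "harsh" (length 5)
One optimal edit sequence (insert/delete/substitute each cost 1):
  1. keep 'h'
  2. keep 'a'
  3. delete 'p'  (+1)
  4. substitute 'p' -> 'r'  (+1)
  5. substitute 'e' -> 's'  (+1)
  6. substitute 'n' -> 'h'  (+1)
Total edit operations: 4
Edit distance = 4


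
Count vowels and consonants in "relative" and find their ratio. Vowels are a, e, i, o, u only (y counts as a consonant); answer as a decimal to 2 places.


Word: "relative"
Vowels (a,e,i,o,u): 4
Consonants: 4
Ratio = 4/4
= 1.00


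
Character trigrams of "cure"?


Word: "cure" (length 4)
Number of trigrams = 4 - 3 + 1 = 2
  Position 0: "cur"
  Position 1: "ure"
Trigrams = "cur", "ure"


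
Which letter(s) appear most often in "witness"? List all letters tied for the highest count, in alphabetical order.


Word: "witness"
Letter counts:
  'e': 1
  'i': 1
  'n': 1
  's': 2
  't': 1
  'w': 1
Maximum count = 2
Most frequent = 's' (2 times each)


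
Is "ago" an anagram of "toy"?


Word 1: "toy" → sorted: oty
Word 2: "ago" → sorted: ago
Same letters? oty != ago
Anagram = No


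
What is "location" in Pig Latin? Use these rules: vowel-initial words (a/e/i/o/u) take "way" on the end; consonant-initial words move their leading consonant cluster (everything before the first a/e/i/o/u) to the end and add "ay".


Word: "location"
Starts with consonant(s) → move to end, add 'ay'
Consonant cluster: "l"
Pig Latin = "ocationlay"


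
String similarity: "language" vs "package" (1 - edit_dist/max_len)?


Word 1: "language" (length 8)
Word 2: "package" (length 7)
One optimal edit sequence:
  1. substitute 'l' -> 'p'  (+1)
  2. keep 'a'
  3. delete 'n'  (+1)
  4. substitute 'g' -> 'c'  (+1)
  5. substitute 'u' -> 'k'  (+1)
  6. keep 'a'
  7. keep 'g'
  8. keep 'e'
Edit distance = 4
Max length = max(8, 7) = 8
Similarity = 1 - 4/8
= 0.5000
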